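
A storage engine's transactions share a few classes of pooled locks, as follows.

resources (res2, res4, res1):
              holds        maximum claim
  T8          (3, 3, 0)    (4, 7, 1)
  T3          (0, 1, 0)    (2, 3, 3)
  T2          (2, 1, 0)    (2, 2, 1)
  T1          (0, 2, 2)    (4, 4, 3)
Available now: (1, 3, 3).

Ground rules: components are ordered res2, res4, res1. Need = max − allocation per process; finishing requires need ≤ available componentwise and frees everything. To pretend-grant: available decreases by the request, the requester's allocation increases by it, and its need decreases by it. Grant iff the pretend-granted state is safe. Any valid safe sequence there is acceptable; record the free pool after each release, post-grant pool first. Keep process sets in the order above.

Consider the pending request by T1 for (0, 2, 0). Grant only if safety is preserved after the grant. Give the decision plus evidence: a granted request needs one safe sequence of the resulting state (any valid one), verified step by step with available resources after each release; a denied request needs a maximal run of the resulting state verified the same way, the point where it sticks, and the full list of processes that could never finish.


DENY — the pretend-granted state is unsafe.
Key observation: after T2, T3 the pool peaks at (3, 3, 3), and each blocked process is short somewhere: T8 on res4; T1 on res2.
Pretend the grant happened; the run T2, T3 goes as far as possible. Walking it through:
  pool = (1, 1, 3)
  T2: need (0, 1, 1) fits (1, 1, 3); releases (2, 1, 0), pool now (3, 2, 3)
  T3: need (2, 2, 3) fits (3, 2, 3); releases (0, 1, 0), pool now (3, 3, 3)
  blocked: T8 wants (1, 4, 1), pool (3, 3, 3) — not enough res4
  blocked: T1 wants (4, 0, 1), pool (3, 3, 3) — not enough res2
Processes that could never finish after the grant: T8 and T1.


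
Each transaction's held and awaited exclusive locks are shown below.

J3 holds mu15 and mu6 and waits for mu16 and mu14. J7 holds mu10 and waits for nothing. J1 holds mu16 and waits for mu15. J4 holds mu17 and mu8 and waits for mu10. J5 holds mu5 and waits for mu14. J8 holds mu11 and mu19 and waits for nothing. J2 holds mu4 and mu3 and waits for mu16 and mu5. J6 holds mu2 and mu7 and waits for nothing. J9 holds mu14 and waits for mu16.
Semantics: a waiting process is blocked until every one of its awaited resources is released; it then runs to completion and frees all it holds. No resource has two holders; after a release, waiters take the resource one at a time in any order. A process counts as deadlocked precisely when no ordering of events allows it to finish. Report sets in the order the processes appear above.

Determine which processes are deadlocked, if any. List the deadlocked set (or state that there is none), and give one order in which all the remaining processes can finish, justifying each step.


Deadlocked: J3, J1, J5, J2 and J9.
Key observation: the knot is the closed ring of waits J3 -> J1 -> J3; J9 is caught in further circular waits and J5 and J2 wait into the deadlock from upstream.
One completion order for the rest: J7, J6, J4, J8.
Check, step by step:
  J7: no waits; runs immediately, freeing mu10
  J6: no waits; runs immediately, freeing mu2 and mu7
  run J4 (all its waits — mu10 — are resolved); releases mu17 and mu8
  J8: no waits; runs immediately, freeing mu11 and mu19


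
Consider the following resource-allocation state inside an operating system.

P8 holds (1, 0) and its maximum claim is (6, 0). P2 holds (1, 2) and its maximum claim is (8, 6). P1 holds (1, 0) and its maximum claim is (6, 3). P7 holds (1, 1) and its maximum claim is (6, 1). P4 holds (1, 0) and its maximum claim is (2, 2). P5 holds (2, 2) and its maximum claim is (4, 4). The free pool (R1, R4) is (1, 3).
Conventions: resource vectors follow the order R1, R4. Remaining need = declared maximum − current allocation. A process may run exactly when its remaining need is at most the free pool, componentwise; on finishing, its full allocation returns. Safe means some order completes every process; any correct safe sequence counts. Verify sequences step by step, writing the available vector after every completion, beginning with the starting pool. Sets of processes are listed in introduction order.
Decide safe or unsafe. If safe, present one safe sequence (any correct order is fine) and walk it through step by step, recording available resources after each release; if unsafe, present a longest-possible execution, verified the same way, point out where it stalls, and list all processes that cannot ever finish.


The state is UNSAFE.
Key observation: after P4, P5 complete, (4, 5) is the best the pool ever gets, yet each leftover process wants more R1.
The run P4, P5 cannot be extended any further. Verifying each step:
  pool = (1, 3)
  P4: need (1, 2) fits (1, 3); releases (1, 0), pool now (2, 3)
  P5: need (2, 2) fits (2, 3); releases (2, 2), pool now (4, 5)
  P8 still needs (5, 0) but only (4, 5) is free — short on R1
  P2 still needs (7, 4) but only (4, 5) is free — short on R1
  P1 still needs (5, 3) but only (4, 5) is free — short on R1
  P7 still needs (5, 0) but only (4, 5) is free — short on R1
Never able to finish: P8, P2, P1 and P7.


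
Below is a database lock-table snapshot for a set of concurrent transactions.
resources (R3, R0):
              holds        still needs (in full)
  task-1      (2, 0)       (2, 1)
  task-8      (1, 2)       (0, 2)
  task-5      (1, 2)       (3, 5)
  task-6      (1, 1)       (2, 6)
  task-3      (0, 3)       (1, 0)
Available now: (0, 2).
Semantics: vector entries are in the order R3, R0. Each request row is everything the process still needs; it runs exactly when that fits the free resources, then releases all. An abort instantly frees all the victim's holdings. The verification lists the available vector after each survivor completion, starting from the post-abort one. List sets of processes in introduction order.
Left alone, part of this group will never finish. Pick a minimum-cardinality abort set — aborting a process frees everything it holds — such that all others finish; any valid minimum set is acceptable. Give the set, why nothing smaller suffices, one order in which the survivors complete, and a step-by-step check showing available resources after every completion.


The answer: abort task-6.
Key observation: task-1 was stuck for good until task-6 gave back (1, 1); in the order shown it finishes at step 2.
No smaller set exists: with zero aborts the deadlock remains.
The survivors complete as task-8, task-1, task-5, task-3. Step-by-step check (starting from the post-abort pool):
  pool = (1, 3)
  task-8: need (0, 2) fits (1, 3); releases (1, 2), pool now (2, 5)
  task-1: need (2, 1) fits (2, 5); releases (2, 0), pool now (4, 5)
  task-5: need (3, 5) fits (4, 5); releases (1, 2), pool now (5, 7)
  task-3: need (1, 0) fits (5, 7); releases (0, 3), pool now (5, 10)


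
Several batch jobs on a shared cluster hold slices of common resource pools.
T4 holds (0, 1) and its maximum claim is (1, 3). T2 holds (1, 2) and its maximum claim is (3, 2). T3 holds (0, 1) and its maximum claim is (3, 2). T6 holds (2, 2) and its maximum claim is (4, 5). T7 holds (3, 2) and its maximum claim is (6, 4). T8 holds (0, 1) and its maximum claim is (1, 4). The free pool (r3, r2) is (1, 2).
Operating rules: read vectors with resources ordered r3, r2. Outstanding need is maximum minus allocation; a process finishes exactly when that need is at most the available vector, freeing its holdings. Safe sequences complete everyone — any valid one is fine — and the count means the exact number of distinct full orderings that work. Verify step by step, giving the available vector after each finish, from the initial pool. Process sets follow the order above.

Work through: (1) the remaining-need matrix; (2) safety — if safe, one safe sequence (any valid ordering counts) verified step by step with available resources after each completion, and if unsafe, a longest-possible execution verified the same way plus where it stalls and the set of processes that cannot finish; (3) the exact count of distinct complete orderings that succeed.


(1) Outstanding need per process (order r3, r2):
  T4: (1, 2)
  T2: (2, 0)
  T3: (3, 1)
  T6: (2, 3)
  T7: (3, 2)
  T8: (1, 3)
(2) The state is UNSAFE.
Key observation: r3 is the bottleneck — with T4, T8 done the pool holds (1, 4), short of every remaining need.
Going as far as possible: T4, T8; after that, nothing fits. Walking it through:
  pool = (1, 2)
  run T4 (needs (1, 2), free (1, 2)); after release of (0, 1) the pool is (1, 3)
  run T8 (needs (1, 3), free (1, 3)); after release of (0, 1) the pool is (1, 4)
  T2 still needs (2, 0) but only (1, 4) is free — short on r3
  T3 still needs (3, 1) but only (1, 4) is free — short on r3
  T6 still needs (2, 3) but only (1, 4) is free — short on r3
  T7 still needs (3, 2) but only (1, 4) is free — short on r3
Permanently blocked: T2, T3, T6 and T7.
(3) Exactly 0 of the possible complete orderings are safe sequences.


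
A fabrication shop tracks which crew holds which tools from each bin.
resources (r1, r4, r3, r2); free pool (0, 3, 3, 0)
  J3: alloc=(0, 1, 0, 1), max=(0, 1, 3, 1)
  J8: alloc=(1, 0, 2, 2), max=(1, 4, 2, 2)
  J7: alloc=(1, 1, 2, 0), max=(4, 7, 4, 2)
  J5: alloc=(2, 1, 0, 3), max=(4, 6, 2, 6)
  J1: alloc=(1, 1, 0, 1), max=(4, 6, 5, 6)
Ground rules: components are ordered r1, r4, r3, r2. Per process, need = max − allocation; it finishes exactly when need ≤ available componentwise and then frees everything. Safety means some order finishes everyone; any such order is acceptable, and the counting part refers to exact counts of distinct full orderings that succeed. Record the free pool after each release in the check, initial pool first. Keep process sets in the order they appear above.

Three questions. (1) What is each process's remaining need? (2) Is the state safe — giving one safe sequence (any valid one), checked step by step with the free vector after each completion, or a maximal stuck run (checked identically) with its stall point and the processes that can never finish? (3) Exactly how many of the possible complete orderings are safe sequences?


(1) Need matrix, components ordered r1, r4, r3, r2:
  J3: (0, 0, 3, 0)
  J8: (0, 4, 0, 0)
  J7: (3, 6, 2, 2)
  J5: (2, 5, 2, 3)
  J1: (3, 5, 5, 5)
(2) UNSAFE.
Key observation: no order helps: past J3, J8, the free pool tops out at (1, 4, 5, 3), below what each blocked process needs in r1.
A maximal execution: J3, J8 — then nothing else fits. Walking it through:
  pool = (0, 3, 3, 0)
  run J3 (needs (0, 0, 3, 0), free (0, 3, 3, 0)); after release of (0, 1, 0, 1) the pool is (0, 4, 3, 1)
  run J8 (needs (0, 4, 0, 0), free (0, 4, 3, 1)); after release of (1, 0, 2, 2) the pool is (1, 4, 5, 3)
  blocked: J7 wants (3, 6, 2, 2), pool (1, 4, 5, 3) — not enough r1 and r4
  blocked: J5 wants (2, 5, 2, 3), pool (1, 4, 5, 3) — not enough r1 and r4
  blocked: J1 wants (3, 5, 5, 5), pool (1, 4, 5, 3) — not enough r1, r4 and r2
Permanently blocked: J7, J5 and J1.
(3) Precisely 0 of the possible complete orderings are safe sequences.


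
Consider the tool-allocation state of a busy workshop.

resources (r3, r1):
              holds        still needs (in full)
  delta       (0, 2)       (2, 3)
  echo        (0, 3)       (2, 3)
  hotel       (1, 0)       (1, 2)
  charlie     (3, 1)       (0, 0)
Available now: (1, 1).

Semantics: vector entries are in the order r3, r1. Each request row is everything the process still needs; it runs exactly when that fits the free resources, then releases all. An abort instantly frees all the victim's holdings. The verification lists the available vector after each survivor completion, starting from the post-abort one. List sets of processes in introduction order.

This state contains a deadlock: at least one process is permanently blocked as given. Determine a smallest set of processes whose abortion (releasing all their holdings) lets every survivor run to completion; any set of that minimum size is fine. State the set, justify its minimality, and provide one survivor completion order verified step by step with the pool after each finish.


Minimum abort set: echo.
Key observation: aborting echo returns (0, 3), and delta — hopeless before — runs at step 3 with the returned capacity in the pool.
Minimality: the empty abort set fails — the state is deadlocked as it stands.
The survivors complete as hotel, charlie, delta. Walking it through (starting from the post-abort pool):
  pool = (1, 4)
  run hotel (needs (1, 2), free (1, 4)); after release of (1, 0) the pool is (2, 4)
  run charlie (needs (0, 0), free (2, 4)); after release of (3, 1) the pool is (5, 5)
  run delta (needs (2, 3), free (5, 5)); after release of (0, 2) the pool is (5, 7)


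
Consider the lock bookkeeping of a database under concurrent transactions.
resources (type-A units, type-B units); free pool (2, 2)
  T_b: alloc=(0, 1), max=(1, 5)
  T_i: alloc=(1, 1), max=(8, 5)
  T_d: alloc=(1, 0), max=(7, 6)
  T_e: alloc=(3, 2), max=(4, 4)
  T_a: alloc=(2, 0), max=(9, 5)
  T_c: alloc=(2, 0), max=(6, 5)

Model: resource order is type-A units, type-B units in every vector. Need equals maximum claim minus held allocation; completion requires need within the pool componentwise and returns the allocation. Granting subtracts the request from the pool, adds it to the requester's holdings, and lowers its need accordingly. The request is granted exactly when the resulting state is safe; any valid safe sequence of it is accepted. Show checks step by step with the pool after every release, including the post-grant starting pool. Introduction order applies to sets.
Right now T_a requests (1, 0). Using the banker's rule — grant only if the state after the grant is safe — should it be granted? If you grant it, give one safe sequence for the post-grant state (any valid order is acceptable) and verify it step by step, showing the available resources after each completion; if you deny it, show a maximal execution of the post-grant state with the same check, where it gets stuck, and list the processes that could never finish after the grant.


GRANT. The post-grant state is safe; one safe sequence: T_e, T_b, T_c, T_a, T_i, T_d.
Key observation: (1, 2) free after granting still covers T_e first, and each release covers the next.
Verifying the post-grant state step by step:
  pool = (1, 2)
  T_e needs (1, 2) <= (1, 2) -> finishes; pool += (3, 2) = (4, 4)
  T_b needs (1, 4) <= (4, 4) -> finishes; pool += (0, 1) = (4, 5)
  T_c needs (4, 5) <= (4, 5) -> finishes; pool += (2, 0) = (6, 5)
  T_a needs (6, 5) <= (6, 5) -> finishes; pool += (3, 0) = (9, 5)
  T_i needs (7, 4) <= (9, 5) -> finishes; pool += (1, 1) = (10, 6)
  T_d needs (6, 6) <= (10, 6) -> finishes; pool += (1, 0) = (11, 6)


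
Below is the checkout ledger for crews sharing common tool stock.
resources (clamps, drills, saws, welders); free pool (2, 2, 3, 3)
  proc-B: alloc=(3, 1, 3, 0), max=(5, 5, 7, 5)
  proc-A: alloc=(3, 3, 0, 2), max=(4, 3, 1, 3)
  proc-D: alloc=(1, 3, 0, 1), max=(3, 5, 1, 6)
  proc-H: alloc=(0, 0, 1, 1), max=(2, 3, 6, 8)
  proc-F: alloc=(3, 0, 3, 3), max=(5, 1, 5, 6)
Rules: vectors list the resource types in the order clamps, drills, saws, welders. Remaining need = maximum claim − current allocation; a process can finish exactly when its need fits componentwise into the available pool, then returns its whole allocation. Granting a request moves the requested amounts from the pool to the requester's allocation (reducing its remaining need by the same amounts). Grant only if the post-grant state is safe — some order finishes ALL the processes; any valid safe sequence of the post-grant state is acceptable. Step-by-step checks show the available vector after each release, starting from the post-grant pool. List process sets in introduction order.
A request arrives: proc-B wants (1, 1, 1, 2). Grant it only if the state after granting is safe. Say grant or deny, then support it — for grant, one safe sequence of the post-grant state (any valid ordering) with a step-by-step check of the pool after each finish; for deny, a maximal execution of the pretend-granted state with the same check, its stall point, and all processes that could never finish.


GRANT — the state after the grant stays safe, e.g. via proc-A, proc-F, proc-D, proc-H, proc-B.
Key observation: granting shrinks the pool to (1, 1, 2, 1), yet proc-A still fits and the chain goes through.
Step-by-step check of the post-grant state:
  pool = (1, 1, 2, 1)
  proc-A needs (1, 0, 1, 1) <= (1, 1, 2, 1) -> finishes; pool += (3, 3, 0, 2) = (4, 4, 2, 3)
  proc-F needs (2, 1, 2, 3) <= (4, 4, 2, 3) -> finishes; pool += (3, 0, 3, 3) = (7, 4, 5, 6)
  proc-D needs (2, 2, 1, 5) <= (7, 4, 5, 6) -> finishes; pool += (1, 3, 0, 1) = (8, 7, 5, 7)
  proc-H needs (2, 3, 5, 7) <= (8, 7, 5, 7) -> finishes; pool += (0, 0, 1, 1) = (8, 7, 6, 8)
  proc-B needs (1, 3, 3, 3) <= (8, 7, 6, 8) -> finishes; pool += (4, 2, 4, 2) = (12, 9, 10, 10)


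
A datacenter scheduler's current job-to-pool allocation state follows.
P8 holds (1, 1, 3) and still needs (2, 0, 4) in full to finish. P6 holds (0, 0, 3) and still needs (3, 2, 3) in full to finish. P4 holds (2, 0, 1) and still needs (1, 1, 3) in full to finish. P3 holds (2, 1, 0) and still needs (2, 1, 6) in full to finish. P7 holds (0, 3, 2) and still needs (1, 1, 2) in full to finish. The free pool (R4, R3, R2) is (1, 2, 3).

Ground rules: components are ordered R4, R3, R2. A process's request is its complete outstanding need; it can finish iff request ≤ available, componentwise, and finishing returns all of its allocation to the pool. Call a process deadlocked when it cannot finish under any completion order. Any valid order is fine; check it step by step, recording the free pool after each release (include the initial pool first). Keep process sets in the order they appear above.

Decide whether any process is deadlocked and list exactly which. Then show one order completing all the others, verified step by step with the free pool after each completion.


The deadlocked set is empty.
Key observation: P7 fits the free pool immediately, and its release cascades until everyone finishes.
The rest can finish in the order P7, P4, P3, P8, P6. Walking it through:
  pool = (1, 2, 3)
  P7 needs (1, 1, 2) <= (1, 2, 3) -> finishes; pool += (0, 3, 2) = (1, 5, 5)
  P4 needs (1, 1, 3) <= (1, 5, 5) -> finishes; pool += (2, 0, 1) = (3, 5, 6)
  P3 needs (2, 1, 6) <= (3, 5, 6) -> finishes; pool += (2, 1, 0) = (5, 6, 6)
  P8 needs (2, 0, 4) <= (5, 6, 6) -> finishes; pool += (1, 1, 3) = (6, 7, 9)
  P6 needs (3, 2, 3) <= (6, 7, 9) -> finishes; pool += (0, 0, 3) = (6, 7, 12)


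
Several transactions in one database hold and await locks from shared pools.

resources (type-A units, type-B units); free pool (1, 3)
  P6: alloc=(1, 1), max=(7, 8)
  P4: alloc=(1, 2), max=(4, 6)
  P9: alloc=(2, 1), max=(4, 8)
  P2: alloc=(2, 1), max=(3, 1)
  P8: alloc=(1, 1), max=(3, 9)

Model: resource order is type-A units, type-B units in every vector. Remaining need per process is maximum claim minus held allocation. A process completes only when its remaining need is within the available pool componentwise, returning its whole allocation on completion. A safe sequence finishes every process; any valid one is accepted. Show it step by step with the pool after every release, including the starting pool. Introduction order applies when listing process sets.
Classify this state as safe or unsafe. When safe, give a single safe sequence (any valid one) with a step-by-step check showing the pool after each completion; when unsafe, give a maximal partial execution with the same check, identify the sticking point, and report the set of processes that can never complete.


The state is UNSAFE.
Key observation: the wall is type-B units: completing P2, P4 brings the pool only to (4, 6), and all the rest need more.
A maximal execution: P2, P4 — then nothing else fits. Check, step by step:
  pool = (1, 3)
  run P2 (needs (1, 0), free (1, 3)); after release of (2, 1) the pool is (3, 4)
  run P4 (needs (3, 4), free (3, 4)); after release of (1, 2) the pool is (4, 6)
  blocked: P6 wants (6, 7), pool (4, 6) — not enough type-A units and type-B units
  blocked: P9 wants (2, 7), pool (4, 6) — not enough type-B units
  blocked: P8 wants (2, 8), pool (4, 6) — not enough type-B units
Never able to finish: P6, P9 and P8.


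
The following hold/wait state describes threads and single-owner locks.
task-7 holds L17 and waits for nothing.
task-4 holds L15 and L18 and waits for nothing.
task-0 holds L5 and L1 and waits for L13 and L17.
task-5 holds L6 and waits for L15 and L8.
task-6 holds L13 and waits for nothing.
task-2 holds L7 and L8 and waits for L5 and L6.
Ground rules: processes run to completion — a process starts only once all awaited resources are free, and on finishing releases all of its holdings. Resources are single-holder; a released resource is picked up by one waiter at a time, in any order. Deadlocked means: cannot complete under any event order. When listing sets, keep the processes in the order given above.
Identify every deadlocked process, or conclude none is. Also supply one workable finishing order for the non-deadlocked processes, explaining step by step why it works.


The deadlocked set is task-5 and task-2.
Key observation: the waits loop around task-5 -> task-2 -> task-5 with no way out; no other process is dragged down with it.
One completion order for the rest: task-7, task-6, task-0, task-4.
Walking it through:
  task-7 waits on nothing -> runs at once and releases L17
  task-6 waits on nothing -> runs at once and releases L13
  run task-0 (all its waits — L13 and L17 — are resolved); releases L5 and L1
  task-4 waits on nothing -> runs at once and releases L15 and L18


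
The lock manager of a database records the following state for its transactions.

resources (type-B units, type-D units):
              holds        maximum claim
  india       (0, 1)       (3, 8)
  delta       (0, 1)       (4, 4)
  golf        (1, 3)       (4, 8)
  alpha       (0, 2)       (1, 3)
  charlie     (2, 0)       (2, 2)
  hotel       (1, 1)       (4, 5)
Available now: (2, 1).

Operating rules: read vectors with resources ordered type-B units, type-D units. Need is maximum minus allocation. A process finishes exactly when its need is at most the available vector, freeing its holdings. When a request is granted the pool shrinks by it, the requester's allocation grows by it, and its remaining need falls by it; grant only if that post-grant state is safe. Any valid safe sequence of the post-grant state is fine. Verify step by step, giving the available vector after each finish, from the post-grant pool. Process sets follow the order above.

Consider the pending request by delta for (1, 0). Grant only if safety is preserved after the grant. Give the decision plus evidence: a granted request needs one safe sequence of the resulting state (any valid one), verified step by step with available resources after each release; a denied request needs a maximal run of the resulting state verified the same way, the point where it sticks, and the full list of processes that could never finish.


GRANT: granting preserves safety; a valid post-grant sequence is alpha, charlie, delta, hotel, golf, india.
Key observation: after the grant the pool drops to (1, 1), which still lets alpha finish first and unwind the rest.
Check on the post-grant state, step by step:
  pool = (1, 1)
  run alpha (needs (1, 1), free (1, 1)); after release of (0, 2) the pool is (1, 3)
  run charlie (needs (0, 2), free (1, 3)); after release of (2, 0) the pool is (3, 3)
  run delta (needs (3, 3), free (3, 3)); after release of (1, 1) the pool is (4, 4)
  run hotel (needs (3, 4), free (4, 4)); after release of (1, 1) the pool is (5, 5)
  run golf (needs (3, 5), free (5, 5)); after release of (1, 3) the pool is (6, 8)
  run india (needs (3, 7), free (6, 8)); after release of (0, 1) the pool is (6, 9)


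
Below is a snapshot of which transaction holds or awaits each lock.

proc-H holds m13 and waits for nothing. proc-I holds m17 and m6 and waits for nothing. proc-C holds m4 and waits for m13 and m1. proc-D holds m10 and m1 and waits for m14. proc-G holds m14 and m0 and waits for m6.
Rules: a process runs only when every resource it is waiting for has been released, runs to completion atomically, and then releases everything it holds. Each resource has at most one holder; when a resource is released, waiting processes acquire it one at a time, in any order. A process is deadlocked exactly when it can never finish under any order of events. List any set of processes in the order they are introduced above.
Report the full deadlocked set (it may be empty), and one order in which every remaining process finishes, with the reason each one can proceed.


The deadlocked set is empty.
Key observation: every chain of waits terminates; starting from the processes that wait on nothing, all the rest unlock in turn.
One completion order for the rest: proc-I, proc-G, proc-D, proc-H, proc-C.
Check, step by step:
  run proc-I (it waits on nothing); releases m17 and m6
  proc-G: everything it awaited (m6) is free; runs, freeing m14 and m0
  proc-D: everything it awaited (m14) is free; runs, freeing m10 and m1
  run proc-H (it waits on nothing); releases m13
  proc-C: everything it awaited (m13 and m1) is free; runs, freeing m4


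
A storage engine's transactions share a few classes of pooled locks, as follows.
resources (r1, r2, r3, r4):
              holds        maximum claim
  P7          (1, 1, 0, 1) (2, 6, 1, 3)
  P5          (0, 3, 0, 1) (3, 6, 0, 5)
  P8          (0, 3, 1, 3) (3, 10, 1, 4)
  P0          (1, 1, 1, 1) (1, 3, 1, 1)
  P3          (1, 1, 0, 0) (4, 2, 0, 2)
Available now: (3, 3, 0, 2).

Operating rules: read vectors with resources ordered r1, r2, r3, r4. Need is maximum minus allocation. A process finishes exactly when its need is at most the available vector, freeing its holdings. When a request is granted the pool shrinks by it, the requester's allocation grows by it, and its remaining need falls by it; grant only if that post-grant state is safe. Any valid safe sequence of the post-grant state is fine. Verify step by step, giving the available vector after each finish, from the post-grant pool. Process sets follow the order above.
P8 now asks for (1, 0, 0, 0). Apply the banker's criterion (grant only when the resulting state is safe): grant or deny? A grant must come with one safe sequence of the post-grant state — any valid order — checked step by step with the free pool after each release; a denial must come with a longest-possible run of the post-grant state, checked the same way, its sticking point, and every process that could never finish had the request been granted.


GRANT — the state after the grant stays safe, e.g. via P0, P3, P7, P5, P8.
Key observation: the transfer keeps a workable pool ((2, 3, 0, 2)); P0 starts the safe sequence.
Step-by-step check of the post-grant state:
  pool = (2, 3, 0, 2)
  P0 needs (0, 2, 0, 0) <= (2, 3, 0, 2) -> finishes; pool += (1, 1, 1, 1) = (3, 4, 1, 3)
  P3 needs (3, 1, 0, 2) <= (3, 4, 1, 3) -> finishes; pool += (1, 1, 0, 0) = (4, 5, 1, 3)
  P7 needs (1, 5, 1, 2) <= (4, 5, 1, 3) -> finishes; pool += (1, 1, 0, 1) = (5, 6, 1, 4)
  P5 needs (3, 3, 0, 4) <= (5, 6, 1, 4) -> finishes; pool += (0, 3, 0, 1) = (5, 9, 1, 5)
  P8 needs (2, 7, 0, 1) <= (5, 9, 1, 5) -> finishes; pool += (1, 3, 1, 3) = (6, 12, 2, 8)


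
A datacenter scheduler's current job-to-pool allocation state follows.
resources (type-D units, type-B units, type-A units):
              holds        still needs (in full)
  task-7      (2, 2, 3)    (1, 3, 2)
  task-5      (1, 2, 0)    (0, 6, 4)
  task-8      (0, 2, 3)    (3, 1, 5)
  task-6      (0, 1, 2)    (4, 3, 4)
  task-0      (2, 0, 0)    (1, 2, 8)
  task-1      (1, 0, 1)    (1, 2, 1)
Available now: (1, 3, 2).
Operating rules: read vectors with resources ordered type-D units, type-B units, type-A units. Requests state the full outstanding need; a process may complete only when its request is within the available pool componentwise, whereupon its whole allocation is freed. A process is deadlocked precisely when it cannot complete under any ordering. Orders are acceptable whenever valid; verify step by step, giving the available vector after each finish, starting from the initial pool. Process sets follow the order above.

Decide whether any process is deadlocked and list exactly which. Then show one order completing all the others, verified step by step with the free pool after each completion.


No process is deadlocked.
Key observation: task-7 can run right away; the returned allocation unlocks the remaining processes in turn.
One completion order for the rest: task-7, task-8, task-5, task-0, task-6, task-1. Check, step by step:
  pool = (1, 3, 2)
  run task-7 (needs (1, 3, 2), free (1, 3, 2)); after release of (2, 2, 3) the pool is (3, 5, 5)
  run task-8 (needs (3, 1, 5), free (3, 5, 5)); after release of (0, 2, 3) the pool is (3, 7, 8)
  run task-5 (needs (0, 6, 4), free (3, 7, 8)); after release of (1, 2, 0) the pool is (4, 9, 8)
  run task-0 (needs (1, 2, 8), free (4, 9, 8)); after release of (2, 0, 0) the pool is (6, 9, 8)
  run task-6 (needs (4, 3, 4), free (6, 9, 8)); after release of (0, 1, 2) the pool is (6, 10, 10)
  run task-1 (needs (1, 2, 1), free (6, 10, 10)); after release of (1, 0, 1) the pool is (7, 10, 11)


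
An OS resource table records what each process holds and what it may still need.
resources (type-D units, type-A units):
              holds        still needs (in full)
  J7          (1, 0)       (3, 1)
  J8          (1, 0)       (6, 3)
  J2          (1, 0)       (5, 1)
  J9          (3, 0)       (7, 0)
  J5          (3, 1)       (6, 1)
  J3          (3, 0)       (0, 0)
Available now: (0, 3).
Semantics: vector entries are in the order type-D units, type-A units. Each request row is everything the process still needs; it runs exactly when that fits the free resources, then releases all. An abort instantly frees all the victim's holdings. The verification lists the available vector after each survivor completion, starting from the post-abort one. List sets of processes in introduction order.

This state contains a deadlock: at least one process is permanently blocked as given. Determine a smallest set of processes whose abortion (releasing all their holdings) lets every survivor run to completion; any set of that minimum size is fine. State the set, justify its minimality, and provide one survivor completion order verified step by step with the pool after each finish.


Abort J9.
Key observation: J8 had no path to completion before; after the abort of J9 ((3, 0) returned), step 2 is where it fits.
No smaller set exists: with zero aborts the deadlock remains.
The survivors complete as J3, J8, J5, J7, J2. Walking it through (starting from the post-abort pool):
  pool = (3, 3)
  J3 needs (0, 0) <= (3, 3) -> finishes; pool += (3, 0) = (6, 3)
  J8 needs (6, 3) <= (6, 3) -> finishes; pool += (1, 0) = (7, 3)
  J5 needs (6, 1) <= (7, 3) -> finishes; pool += (3, 1) = (10, 4)
  J7 needs (3, 1) <= (10, 4) -> finishes; pool += (1, 0) = (11, 4)
  J2 needs (5, 1) <= (11, 4) -> finishes; pool += (1, 0) = (12, 4)


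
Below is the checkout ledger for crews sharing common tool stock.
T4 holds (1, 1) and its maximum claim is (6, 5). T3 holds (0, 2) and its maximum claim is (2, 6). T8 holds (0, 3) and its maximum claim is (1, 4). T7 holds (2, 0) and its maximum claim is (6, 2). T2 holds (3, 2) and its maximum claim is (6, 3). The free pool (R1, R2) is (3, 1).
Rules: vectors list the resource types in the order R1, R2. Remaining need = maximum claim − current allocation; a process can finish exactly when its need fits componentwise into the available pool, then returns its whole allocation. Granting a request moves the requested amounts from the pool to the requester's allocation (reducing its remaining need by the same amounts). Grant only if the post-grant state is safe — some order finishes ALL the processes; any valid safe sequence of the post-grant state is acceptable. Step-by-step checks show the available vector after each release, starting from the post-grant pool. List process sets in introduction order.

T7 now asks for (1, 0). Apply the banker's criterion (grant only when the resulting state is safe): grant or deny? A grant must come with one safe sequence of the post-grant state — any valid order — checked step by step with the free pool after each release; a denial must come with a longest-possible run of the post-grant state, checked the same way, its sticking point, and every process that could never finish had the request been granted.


DENY — the pretend-granted state is unsafe.
Key observation: T8, T3 can finish, but then (2, 6) is all there is, and the blocked group's R1 demands exceed it.
On the post-grant state, T8, T3 is a maximal run — nothing extends it. Verifying each step:
  pool = (2, 1)
  run T8 (needs (1, 1), free (2, 1)); after release of (0, 3) the pool is (2, 4)
  run T3 (needs (2, 4), free (2, 4)); after release of (0, 2) the pool is (2, 6)
  blocked: T4 wants (5, 4), pool (2, 6) — not enough R1
  blocked: T7 wants (3, 2), pool (2, 6) — not enough R1
  blocked: T2 wants (3, 1), pool (2, 6) — not enough R1
Had the request been granted, T4, T7 and T2 could never finish.


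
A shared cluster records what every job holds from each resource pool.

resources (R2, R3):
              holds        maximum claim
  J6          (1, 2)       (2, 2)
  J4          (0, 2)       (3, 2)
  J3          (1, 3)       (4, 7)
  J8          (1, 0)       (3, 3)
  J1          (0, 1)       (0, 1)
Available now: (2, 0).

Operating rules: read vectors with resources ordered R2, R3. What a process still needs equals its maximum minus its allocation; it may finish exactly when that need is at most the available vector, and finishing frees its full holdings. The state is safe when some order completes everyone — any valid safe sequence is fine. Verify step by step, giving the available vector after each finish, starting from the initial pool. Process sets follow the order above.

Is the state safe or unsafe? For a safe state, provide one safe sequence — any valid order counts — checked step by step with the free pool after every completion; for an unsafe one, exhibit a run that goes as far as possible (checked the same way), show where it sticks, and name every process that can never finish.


SAFE, for example via the order J6, J4, J8, J1, J3.
Key observation: the order's first zero-slack moment is J4 ((3, 0) needed, (3, 2) free — a requested resource with nothing to spare).
Step-by-step check:
  pool = (2, 0)
  J6 needs (1, 0) <= (2, 0) -> finishes; pool += (1, 2) = (3, 2)
  J4 needs (3, 0) <= (3, 2) -> finishes; pool += (0, 2) = (3, 4)
  J8 needs (2, 3) <= (3, 4) -> finishes; pool += (1, 0) = (4, 4)
  J1 needs (0, 0) <= (4, 4) -> finishes; pool += (0, 1) = (4, 5)
  J3 needs (3, 4) <= (4, 5) -> finishes; pool += (1, 3) = (5, 8)


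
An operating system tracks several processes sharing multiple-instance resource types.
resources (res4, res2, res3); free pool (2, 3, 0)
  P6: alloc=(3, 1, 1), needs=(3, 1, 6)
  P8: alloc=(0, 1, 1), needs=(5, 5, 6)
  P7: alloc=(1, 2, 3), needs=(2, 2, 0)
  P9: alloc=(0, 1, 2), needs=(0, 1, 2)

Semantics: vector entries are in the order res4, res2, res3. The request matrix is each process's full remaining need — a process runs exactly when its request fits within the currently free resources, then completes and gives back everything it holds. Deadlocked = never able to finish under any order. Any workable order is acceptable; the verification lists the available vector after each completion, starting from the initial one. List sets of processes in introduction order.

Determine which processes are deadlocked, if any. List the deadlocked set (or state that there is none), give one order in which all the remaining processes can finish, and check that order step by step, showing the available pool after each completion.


Deadlocked: P6 and P8.
Key observation: the pool after P7, P9 is (3, 6, 5); every surviving request exceeds it in res3, so progress ends there.
One completion order for the rest: P7, P9. Check, step by step:
  pool = (2, 3, 0)
  P7 needs (2, 2, 0) <= (2, 3, 0) -> finishes; pool += (1, 2, 3) = (3, 5, 3)
  P9 needs (0, 1, 2) <= (3, 5, 3) -> finishes; pool += (0, 1, 2) = (3, 6, 5)
The blocked processes can never fit:
  P6 still needs (3, 1, 6) but only (3, 6, 5) is free — short on res3
  P8 still needs (5, 5, 6) but only (3, 6, 5) is free — short on res4 and res3


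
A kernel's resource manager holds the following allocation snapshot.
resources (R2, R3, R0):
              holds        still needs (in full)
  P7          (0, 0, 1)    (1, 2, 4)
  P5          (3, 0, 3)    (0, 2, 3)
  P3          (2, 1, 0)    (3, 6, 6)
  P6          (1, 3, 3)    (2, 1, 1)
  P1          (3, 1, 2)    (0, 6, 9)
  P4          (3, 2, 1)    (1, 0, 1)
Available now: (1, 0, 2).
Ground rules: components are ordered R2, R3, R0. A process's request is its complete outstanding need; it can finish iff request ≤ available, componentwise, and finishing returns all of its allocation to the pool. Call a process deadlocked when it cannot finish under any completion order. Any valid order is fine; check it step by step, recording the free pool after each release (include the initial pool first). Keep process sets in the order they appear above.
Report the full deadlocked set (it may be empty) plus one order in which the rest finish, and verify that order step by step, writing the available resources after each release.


Deadlocked: P3 and P1.
Key observation: no order helps: past P4, P5, P7, P6, the free pool tops out at (8, 5, 10), below what each blocked process needs in R3.
The rest can finish in the order P4, P5, P7, P6. Verifying each step:
  pool = (1, 0, 2)
  P4 needs (1, 0, 1) <= (1, 0, 2) -> finishes; pool += (3, 2, 1) = (4, 2, 3)
  P5 needs (0, 2, 3) <= (4, 2, 3) -> finishes; pool += (3, 0, 3) = (7, 2, 6)
  P7 needs (1, 2, 4) <= (7, 2, 6) -> finishes; pool += (0, 0, 1) = (7, 2, 7)
  P6 needs (2, 1, 1) <= (7, 2, 7) -> finishes; pool += (1, 3, 3) = (8, 5, 10)
The blocked processes can never fit:
  P3 cannot run: need (3, 6, 6) vs free (8, 5, 10) (insufficient R3)
  P1 cannot run: need (0, 6, 9) vs free (8, 5, 10) (insufficient R3)


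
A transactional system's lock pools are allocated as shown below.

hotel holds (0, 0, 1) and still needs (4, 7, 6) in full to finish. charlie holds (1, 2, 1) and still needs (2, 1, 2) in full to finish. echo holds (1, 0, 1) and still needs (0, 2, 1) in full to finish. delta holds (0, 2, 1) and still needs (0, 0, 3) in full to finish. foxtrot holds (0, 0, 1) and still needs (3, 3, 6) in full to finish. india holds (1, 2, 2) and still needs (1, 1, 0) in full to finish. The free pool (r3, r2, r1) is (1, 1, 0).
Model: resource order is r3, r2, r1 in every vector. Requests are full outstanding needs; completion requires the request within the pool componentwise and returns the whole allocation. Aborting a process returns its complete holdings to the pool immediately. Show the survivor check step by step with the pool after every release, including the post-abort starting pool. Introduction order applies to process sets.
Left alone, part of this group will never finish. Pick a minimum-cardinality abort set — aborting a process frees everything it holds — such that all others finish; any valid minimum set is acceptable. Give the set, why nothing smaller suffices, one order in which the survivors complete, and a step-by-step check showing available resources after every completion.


Abort hotel.
Key observation: aborting hotel returns (0, 0, 1), and foxtrot — hopeless before — runs at step 5 with the returned capacity in the pool.
Minimality: the empty abort set fails — the state is deadlocked as it stands.
The survivors complete as india, echo, delta, charlie, foxtrot. Check, step by step (starting from the post-abort pool):
  pool = (1, 1, 1)
  india: need (1, 1, 0) fits (1, 1, 1); releases (1, 2, 2), pool now (2, 3, 3)
  echo: need (0, 2, 1) fits (2, 3, 3); releases (1, 0, 1), pool now (3, 3, 4)
  delta: need (0, 0, 3) fits (3, 3, 4); releases (0, 2, 1), pool now (3, 5, 5)
  charlie: need (2, 1, 2) fits (3, 5, 5); releases (1, 2, 1), pool now (4, 7, 6)
  foxtrot: need (3, 3, 6) fits (4, 7, 6); releases (0, 0, 1), pool now (4, 7, 7)
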